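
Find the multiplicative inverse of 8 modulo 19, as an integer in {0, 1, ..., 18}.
8^(−1) ≡ 12 (mod 19)

Apply the extended Euclidean algorithm to (19, 8), tracking rows (r, s, t) with s·19 + t·8 = r. Each division r_prev = q·r_cur + r_new produces the new row as (previous row) − q·(current row):
  row A: (19, 1, 0)   [1·19 + 0·8 = 19]
  row B: (8, 0, 1)   [0·19 + 1·8 = 8]
  19 = 2·8 + 3   → row C = row A − 2·row B = (3, 1, −2)   [check: 1·19 − 2·8 = 3]
  8 = 2·3 + 2   → row D = row B − 2·row C = (2, −2, 5)   [check: −2·19 + 5·8 = 2]
  3 = 1·2 + 1   → row E = row C − 1·row D = (1, 3, −7)   [check: 3·19 − 7·8 = 1]
  2 = 2·1 + 0   → remainder 0, stop. gcd = 1 (last nonzero row E).
The gcd is 1, so 8 is invertible mod 19. The last nonzero row gives 3·19 − 7·8 = 1, so t = −7. So 8^(−1) ≡ −7 ≡ 12 (mod 19). Verify: 8 · 12 = 96 ≡ 1 (mod 19). ✓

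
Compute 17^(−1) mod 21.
17^(−1) ≡ 5 (mod 21)

Apply the extended Euclidean algorithm to (21, 17), tracking rows (r, s, t) with s·21 + t·17 = r. Each division r_prev = q·r_cur + r_new produces the new row as (previous row) − q·(current row):
  row A: (21, 1, 0)   [1·21 + 0·17 = 21]
  row B: (17, 0, 1)   [0·21 + 1·17 = 17]
  21 = 1·17 + 4   → row C = row A − 1·row B = (4, 1, −1)   [check: 1·21 − 1·17 = 4]
  17 = 4·4 + 1   → row D = row B − 4·row C = (1, −4, 5)   [check: −4·21 + 5·17 = 1]
  4 = 4·1 + 0   → remainder 0, stop. gcd = 1 (last nonzero row D).
The gcd is 1, so 17 is invertible mod 21. The last nonzero row gives −4·21 + 5·17 = 1, so t = 5. So 17^(−1) ≡ 5 (mod 21). Verify: 17 · 5 = 85 ≡ 1 (mod 21). ✓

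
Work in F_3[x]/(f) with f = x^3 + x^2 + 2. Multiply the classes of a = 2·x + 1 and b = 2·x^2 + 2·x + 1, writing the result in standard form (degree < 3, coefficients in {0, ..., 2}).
a · b ≡ 2·x^2 + x + 2 (mod f(x))

Multiply as integer polynomials: a · b = 4·x^3 + 6·x^2 + 4·x + 1. Reducing coefficients mod 3: a · b ≡ x^3 + x + 1. Now divide by f(x) = x^3 + x^2 + 2 in F_3[x], eliminating the leading term at each step:
  leading term x^3: subtract (1)·f(x) = x^3 + x^2 + 2, leaving 2·x^2 + x + 2 (coefficients mod 3)
The degree is now < 3, so this is the remainder. Hence a · b ≡ 2·x^2 + x + 2 in F_3[x]/(f).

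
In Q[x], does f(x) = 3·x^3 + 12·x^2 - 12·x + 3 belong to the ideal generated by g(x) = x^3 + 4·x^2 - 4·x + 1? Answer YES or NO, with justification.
YES

In Q[x] the ideal (g) consists of all multiples of g, so f ∈ (g) iff g | f, i.e. iff the remainder of f on division by g is 0. Divide f by g (g is monic, so eliminate the leading term of the running remainder at each step):
  leading term 3·x^3: subtract (3)·g(x) = 3·x^3 + 12·x^2 - 12·x + 3, leaving 0
The remainder is 0, so f(x) = g(x) · h(x) with h(x) = 3. Hence g | f, i.e. f ∈ (g).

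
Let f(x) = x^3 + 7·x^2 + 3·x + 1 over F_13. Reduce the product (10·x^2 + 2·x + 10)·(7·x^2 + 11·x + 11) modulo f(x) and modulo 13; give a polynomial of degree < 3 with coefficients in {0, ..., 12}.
a · b ≡ 6·x^2 + 3·x + 8 (mod f(x))

Multiply as integer polynomials: a · b = 70·x^4 + 124·x^3 + 202·x^2 + 132·x + 110. Reducing coefficients mod 13: a · b ≡ 5·x^4 + 7·x^3 + 7·x^2 + 2·x + 6. Now divide by f(x) = x^3 + 7·x^2 + 3·x + 1 in F_13[x], eliminating the leading term at each step:
  leading term 5·x^4: subtract (5·x)·f(x) = 5·x^4 + 9·x^3 + 2·x^2 + 5·x, leaving 11·x^3 + 5·x^2 + 10·x + 6 (coefficients mod 13)
  leading term 11·x^3: subtract (11)·f(x) = 11·x^3 + 12·x^2 + 7·x + 11, leaving 6·x^2 + 3·x + 8 (coefficients mod 13)
The degree is now < 3, so this is the remainder. Hence a · b ≡ 6·x^2 + 3·x + 8 in F_13[x]/(f).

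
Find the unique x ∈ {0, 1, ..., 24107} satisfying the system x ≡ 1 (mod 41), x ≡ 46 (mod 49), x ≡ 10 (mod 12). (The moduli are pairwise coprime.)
The moduli 41, 49, 12 are pairwise coprime, so by the CRT there is a unique solution mod 41·49·12 = 24108.
Solve by successive substitution. Start with x ≡ 1 (mod 41).
  Combine with x ≡ 46 (mod 49): write x = 1 + 41·t and require 1 + 41·t ≡ 46 (mod 49), i.e. 41·t ≡ 46 − 1 ≡ 45 (mod 49). Since 41^(−1) ≡ 6 (mod 49), t ≡ 6·45 ≡ 25 (mod 49). So x ≡ 1 + 41·25 = 1026 (mod 2009).
  Combine with x ≡ 10 (mod 12): write x = 1026 + 2009·t and require 1026 + 2009·t ≡ 10 (mod 12), i.e. 2009·t ≡ 10 − 1026 ≡ 4 (mod 12). Since 2009^(−1) ≡ 5 (mod 12) (2009 ≡ 5 (mod 12)), t ≡ 5·4 ≡ 8 (mod 12). So x ≡ 1026 + 2009·8 = 17098 (mod 24108).
Unique solution in [0, 24108): x = 17098.

Final answer: x ≡ 17098 (mod 24108); the representative in [0, 24108) is 17098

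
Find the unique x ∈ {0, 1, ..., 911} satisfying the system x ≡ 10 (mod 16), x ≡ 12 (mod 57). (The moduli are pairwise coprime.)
The moduli 16, 57 are pairwise coprime, so by the CRT there is a unique solution mod 16·57 = 912.
Solve by successive substitution. Start with x ≡ 10 (mod 16).
  Combine with x ≡ 12 (mod 57): write x = 10 + 16·t and require 10 + 16·t ≡ 12 (mod 57), i.e. 16·t ≡ 12 − 10 ≡ 2 (mod 57). Since 16^(−1) ≡ 25 (mod 57), t ≡ 25·2 ≡ 50 (mod 57). So x ≡ 10 + 16·50 = 810 (mod 912).
Unique solution in [0, 912): x = 810.

Final answer: x ≡ 810 (mod 912); the representative in [0, 912) is 810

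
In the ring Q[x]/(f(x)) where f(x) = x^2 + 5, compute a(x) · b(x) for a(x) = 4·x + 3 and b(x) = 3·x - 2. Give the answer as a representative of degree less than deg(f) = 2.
First multiply in Q[x] without reducing: a · b = 12·x^2 + x - 6. Now divide by f(x) = x^2 + 5, eliminating the leading term at each step:
  leading term 12·x^2: subtract (12)·f(x) = 12·x^2 + 60, leaving x - 66
The degree is now < 2, so this is the remainder. Hence a · b ≡ x - 66 in Q[x]/(f).

Final answer: a · b ≡ x - 66 (mod f(x))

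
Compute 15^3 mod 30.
15

Use repeated squaring. Binary(3) = 11. Walk through the bits of the exponent 3 left-to-right: at each bit after the leading one, square the running value, then multiply by 15 if the bit is 1 (always reducing mod 30):
  bit 1 = 1 (leading): start with 15.
  bit 2 = 1: square 15^2 = 225 ≡ 15; bit is 1, so multiply 15·15 = 225 ≡ 15 (mod 30).
Final value: 15^3 ≡ 15 (mod 30).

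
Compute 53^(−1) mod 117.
53^(−1) ≡ 53 (mod 117)

Apply the extended Euclidean algorithm to (117, 53), tracking rows (r, s, t) with s·117 + t·53 = r. Each division r_prev = q·r_cur + r_new produces the new row as (previous row) − q·(current row):
  row A: (117, 1, 0)   [1·117 + 0·53 = 117]
  row B: (53, 0, 1)   [0·117 + 1·53 = 53]
  117 = 2·53 + 11   → row C = row A − 2·row B = (11, 1, −2)   [check: 1·117 − 2·53 = 11]
  53 = 4·11 + 9   → row D = row B − 4·row C = (9, −4, 9)   [check: −4·117 + 9·53 = 9]
  11 = 1·9 + 2   → row E = row C − 1·row D = (2, 5, −11)   [check: 5·117 − 11·53 = 2]
  9 = 4·2 + 1   → row F = row D − 4·row E = (1, −24, 53)   [check: −24·117 + 53·53 = 1]
  2 = 2·1 + 0   → remainder 0, stop. gcd = 1 (last nonzero row F).
The gcd is 1, so 53 is invertible mod 117. The last nonzero row gives −24·117 + 53·53 = 1, so t = 53. So 53^(−1) ≡ 53 (mod 117). Verify: 53 · 53 = 2809 ≡ 1 (mod 117). ✓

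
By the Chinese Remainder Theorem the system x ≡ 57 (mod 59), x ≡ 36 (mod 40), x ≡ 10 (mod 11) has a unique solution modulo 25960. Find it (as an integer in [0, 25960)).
x ≡ 18996 (mod 25960); the representative in [0, 25960) is 18996

The moduli 59, 40, 11 are pairwise coprime, so by the CRT there is a unique solution mod 59·40·11 = 25960.
Solve by successive substitution. Start with x ≡ 57 (mod 59).
  Combine with x ≡ 36 (mod 40): write x = 57 + 59·t and require 57 + 59·t ≡ 36 (mod 40), i.e. 59·t ≡ 36 − 57 ≡ 19 (mod 40). Since 59^(−1) ≡ 19 (mod 40) (59 ≡ 19 (mod 40)), t ≡ 19·19 ≡ 1 (mod 40). So x ≡ 57 + 59·1 = 116 (mod 2360).
  Combine with x ≡ 10 (mod 11): write x = 116 + 2360·t and require 116 + 2360·t ≡ 10 (mod 11), i.e. 2360·t ≡ 10 − 116 ≡ 4 (mod 11). Since 2360^(−1) ≡ 2 (mod 11) (2360 ≡ 6 (mod 11)), t ≡ 2·4 ≡ 8 (mod 11). So x ≡ 116 + 2360·8 = 18996 (mod 25960).
Unique solution in [0, 25960): x = 18996.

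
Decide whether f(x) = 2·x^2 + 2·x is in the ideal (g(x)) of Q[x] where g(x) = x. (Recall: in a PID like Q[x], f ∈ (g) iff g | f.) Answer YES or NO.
YES

In Q[x] the ideal (g) consists of all multiples of g, so f ∈ (g) iff g | f, i.e. iff the remainder of f on division by g is 0. Divide f by g (g is monic, so eliminate the leading term of the running remainder at each step):
  leading term 2·x^2: subtract (2·x)·g(x) = 2·x^2, leaving 2·x
  leading term 2·x: subtract (2)·g(x) = 2·x, leaving 0
The remainder is 0, so f(x) = g(x) · h(x) with h(x) = 2·x + 2. Hence g | f, i.e. f ∈ (g).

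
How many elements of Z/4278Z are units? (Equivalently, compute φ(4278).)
Z/4278Z has φ(4278) = 1320 units

An element a ∈ Z/4278Z is a unit iff gcd(a, 4278) = 1, so the number of units is φ(4278). φ is multiplicative, with φ(p^e) = p^e − p^(e−1). Factorise 4278 = 2 · 3 · 23 · 31. Then
  φ(4278) = (2 − 1) · (3 − 1) · (23 − 1) · (31 − 1) = 1 · 2 · 22 · 30 = 1320.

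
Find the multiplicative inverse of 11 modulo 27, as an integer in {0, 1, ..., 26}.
Apply the extended Euclidean algorithm to (27, 11), tracking rows (r, s, t) with s·27 + t·11 = r. Each division r_prev = q·r_cur + r_new produces the new row as (previous row) − q·(current row):
  row A: (27, 1, 0)   [1·27 + 0·11 = 27]
  row B: (11, 0, 1)   [0·27 + 1·11 = 11]
  27 = 2·11 + 5   → row C = row A − 2·row B = (5, 1, −2)   [check: 1·27 − 2·11 = 5]
  11 = 2·5 + 1   → row D = row B − 2·row C = (1, −2, 5)   [check: −2·27 + 5·11 = 1]
  5 = 5·1 + 0   → remainder 0, stop. gcd = 1 (last nonzero row D).
The gcd is 1, so 11 is invertible mod 27. The last nonzero row gives −2·27 + 5·11 = 1, so t = 5. So 11^(−1) ≡ 5 (mod 27). Verify: 11 · 5 = 55 ≡ 1 (mod 27). ✓

Final answer: 11^(−1) ≡ 5 (mod 27)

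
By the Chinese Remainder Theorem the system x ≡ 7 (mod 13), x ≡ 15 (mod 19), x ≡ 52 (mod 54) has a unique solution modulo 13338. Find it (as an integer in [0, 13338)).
The moduli 13, 19, 54 are pairwise coprime, so by the CRT there is a unique solution mod 13·19·54 = 13338.
Solve by successive substitution. Start with x ≡ 7 (mod 13).
  Combine with x ≡ 15 (mod 19): write x = 7 + 13·t and require 7 + 13·t ≡ 15 (mod 19), i.e. 13·t ≡ 15 − 7 ≡ 8 (mod 19). Since 13^(−1) ≡ 3 (mod 19), t ≡ 3·8 ≡ 5 (mod 19). So x ≡ 7 + 13·5 = 72 (mod 247).
  Combine with x ≡ 52 (mod 54): write x = 72 + 247·t and require 72 + 247·t ≡ 52 (mod 54), i.e. 247·t ≡ 52 − 72 ≡ 34 (mod 54). Since 247^(−1) ≡ 7 (mod 54) (247 ≡ 31 (mod 54)), t ≡ 7·34 ≡ 22 (mod 54). So x ≡ 72 + 247·22 = 5506 (mod 13338).
Unique solution in [0, 13338): x = 5506.

Final answer: x ≡ 5506 (mod 13338); the representative in [0, 13338) is 5506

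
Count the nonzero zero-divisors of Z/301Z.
Z/301Z has 48 nonzero zero-divisors

In Z/301Z each nonzero element is either a unit (gcd with 301 is 1) or a zero-divisor (gcd > 1). The number of units is φ(301): factorise 301 = 7 · 43, so φ(301) = (7 − 1) · (43 − 1) = 6 · 42 = 252. The nonzero elements number 301 − 1 = 300. Hence the nonzero zero-divisors number 300 − 252 = 48.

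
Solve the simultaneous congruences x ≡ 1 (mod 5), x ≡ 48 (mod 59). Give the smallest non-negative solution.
The moduli 5, 59 are pairwise coprime, so by the CRT there is a unique solution mod 5·59 = 295.
Solve by successive substitution. Start with x ≡ 1 (mod 5).
  Combine with x ≡ 48 (mod 59): write x = 1 + 5·t and require 1 + 5·t ≡ 48 (mod 59), i.e. 5·t ≡ 48 − 1 ≡ 47 (mod 59). Since 5^(−1) ≡ 12 (mod 59), t ≡ 12·47 ≡ 33 (mod 59). So x ≡ 1 + 5·33 = 166 (mod 295).
Unique solution in [0, 295): x = 166.

Final answer: x ≡ 166 (mod 295); the representative in [0, 295) is 166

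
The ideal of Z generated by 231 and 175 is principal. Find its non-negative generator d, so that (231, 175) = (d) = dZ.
(231, 175) = (7); d = 7

In the PID Z, (a, b) is generated by gcd(a, b). Compute gcd(231, 175) with the extended Euclidean algorithm, tracking rows (r, s, t) with s·231 + t·175 = r:
  row A: (231, 1, 0)   [1·231 + 0·175 = 231]
  row B: (175, 0, 1)   [0·231 + 1·175 = 175]
  231 = 1·175 + 56   → row C = row A − 1·row B = (56, 1, −1)   [check: 1·231 − 1·175 = 56]
  175 = 3·56 + 7   → row D = row B − 3·row C = (7, −3, 4)   [check: −3·231 + 4·175 = 7]
  56 = 8·7 + 0   → remainder 0, stop. gcd = 7 (last nonzero row D).
So gcd(231, 175) = 7, with Bézout identity −3·231 + 4·175 = 7. Containment (⊇): the Bézout identity exhibits 7 as an element of (231, 175), giving (7) ⊆ (231, 175). Containment (⊆): since 7 | 231 and 7 | 175 (231 = 7·33, 175 = 7·25), every Z-linear combination of 231 and 175 is divisible by 7, so (231, 175) ⊆ (7). Therefore (231, 175) = (7), d = 7.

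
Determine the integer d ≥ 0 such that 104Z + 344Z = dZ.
(104, 344) = (8); d = 8

In the PID Z, (a, b) is generated by gcd(a, b). Compute gcd(344, 104) with the extended Euclidean algorithm, tracking rows (r, s, t) with s·344 + t·104 = r:
  row A: (344, 1, 0)   [1·344 + 0·104 = 344]
  row B: (104, 0, 1)   [0·344 + 1·104 = 104]
  344 = 3·104 + 32   → row C = row A − 3·row B = (32, 1, −3)   [check: 1·344 − 3·104 = 32]
  104 = 3·32 + 8   → row D = row B − 3·row C = (8, −3, 10)   [check: −3·344 + 10·104 = 8]
  32 = 4·8 + 0   → remainder 0, stop. gcd = 8 (last nonzero row D).
So gcd(104, 344) = 8, with Bézout identity −3·344 + 10·104 = 8. Containment (⊇): the Bézout identity exhibits 8 as an element of (104, 344), giving (8) ⊆ (104, 344). Containment (⊆): since 8 | 104 and 8 | 344 (104 = 8·13, 344 = 8·43), every Z-linear combination of 104 and 344 is divisible by 8, so (104, 344) ⊆ (8). Therefore (104, 344) = (8), d = 8.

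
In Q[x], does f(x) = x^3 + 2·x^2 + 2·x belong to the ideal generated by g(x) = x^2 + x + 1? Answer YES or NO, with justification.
In Q[x] the ideal (g) consists of all multiples of g, so f ∈ (g) iff g | f, i.e. iff the remainder of f on division by g is 0. Divide f by g (g is monic, so eliminate the leading term of the running remainder at each step):
  leading term x^3: subtract (x)·g(x) = x^3 + x^2 + x, leaving x^2 + x
  leading term x^2: subtract (1)·g(x) = x^2 + x + 1, leaving -1
The remainder r(x) = -1 ≠ 0 (and deg r < deg g), so g ∤ f, i.e. f ∉ (g).

Final answer: NO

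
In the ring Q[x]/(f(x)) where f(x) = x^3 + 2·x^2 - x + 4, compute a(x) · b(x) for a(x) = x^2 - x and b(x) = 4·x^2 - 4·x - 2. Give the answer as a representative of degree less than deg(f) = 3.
First multiply in Q[x] without reducing: a · b = 4·x^4 - 8·x^3 + 2·x^2 + 2·x. Now divide by f(x) = x^3 + 2·x^2 - x + 4, eliminating the leading term at each step:
  leading term 4·x^4: subtract (4·x)·f(x) = 4·x^4 + 8·x^3 - 4·x^2 + 16·x, leaving -16·x^3 + 6·x^2 - 14·x
  leading term -16·x^3: subtract (-16)·f(x) = -16·x^3 - 32·x^2 + 16·x - 64, leaving 38·x^2 - 30·x + 64
The degree is now < 3, so this is the remainder. Hence a · b ≡ 38·x^2 - 30·x + 64 in Q[x]/(f).

Final answer: a · b ≡ 38·x^2 - 30·x + 64 (mod f(x))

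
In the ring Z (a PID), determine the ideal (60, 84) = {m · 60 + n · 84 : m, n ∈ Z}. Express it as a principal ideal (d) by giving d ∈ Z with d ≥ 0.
(60, 84) = (12); d = 12

In the PID Z, (a, b) is generated by gcd(a, b). Compute gcd(84, 60) with the extended Euclidean algorithm, tracking rows (r, s, t) with s·84 + t·60 = r:
  row A: (84, 1, 0)   [1·84 + 0·60 = 84]
  row B: (60, 0, 1)   [0·84 + 1·60 = 60]
  84 = 1·60 + 24   → row C = row A − 1·row B = (24, 1, −1)   [check: 1·84 − 1·60 = 24]
  60 = 2·24 + 12   → row D = row B − 2·row C = (12, −2, 3)   [check: −2·84 + 3·60 = 12]
  24 = 2·12 + 0   → remainder 0, stop. gcd = 12 (last nonzero row D).
So gcd(60, 84) = 12, with Bézout identity −2·84 + 3·60 = 12. Containment (⊇): the Bézout identity exhibits 12 as an element of (60, 84), giving (12) ⊆ (60, 84). Containment (⊆): since 12 | 60 and 12 | 84 (60 = 12·5, 84 = 12·7), every Z-linear combination of 60 and 84 is divisible by 12, so (60, 84) ⊆ (12). Therefore (60, 84) = (12), d = 12.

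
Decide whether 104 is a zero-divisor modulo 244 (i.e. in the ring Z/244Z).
YES

gcd(104, 244) = 4 > 1, so 104 is not a unit in Z/244Z. In Z/nZ every nonzero non-unit is a zero-divisor: explicitly, take b = 244/gcd = 61 ≠ 0 (mod 244); then 104·61 = 6344 = 26·244, i.e. 104·61 ≡ 0 (mod 244). So 104 is a zero-divisor.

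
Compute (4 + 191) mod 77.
Reduce the summands first: 191 ≡ 37 (mod 77), so 4 + 191 ≡ 4 + 37 (mod 77). 4 + 37 = 41; 41 = 0·77 + 41, so (4 + 191) mod 77 = 41.

Final answer: 41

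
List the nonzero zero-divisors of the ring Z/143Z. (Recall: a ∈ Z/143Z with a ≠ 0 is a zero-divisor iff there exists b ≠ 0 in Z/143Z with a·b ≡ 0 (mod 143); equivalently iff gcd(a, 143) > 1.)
nonzero zero-divisors of Z/143Z = {11, 13, 22, 26, 33, 39, 44, 52, 55, 65, 66, 77, 78, 88, 91, 99, 104, 110, 117, 121, 130, 132}

An element a ∈ Z/143Z (with a ≠ 0) is a zero-divisor iff gcd(a, 143) > 1 (because a is a unit precisely when gcd(a, n) = 1, and in Z/nZ every nonzero, non-unit element is a zero-divisor). Scan a = 1, ..., 142 and keep those with gcd(a, 143) > 1:
  gcd(11, 143) = 11, gcd(13, 143) = 13, gcd(22, 143) = 11, gcd(26, 143) = 13, gcd(33, 143) = 11, gcd(39, 143) = 13, gcd(44, 143) = 11, gcd(52, 143) = 13, gcd(55, 143) = 11, gcd(65, 143) = 13, gcd(66, 143) = 11, gcd(77, 143) = 11, gcd(78, 143) = 13, gcd(88, 143) = 11, gcd(91, 143) = 13, gcd(99, 143) = 11, gcd(104, 143) = 13, gcd(110, 143) = 11, gcd(117, 143) = 13, gcd(121, 143) = 11, gcd(130, 143) = 13, gcd(132, 143) = 11.
All other a ∈ {1, ..., 142} have gcd(a, 143) = 1 and are units. So the nonzero zero-divisors are exactly the 22 values of a appearing in this scan.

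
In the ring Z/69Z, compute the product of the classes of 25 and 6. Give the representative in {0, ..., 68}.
Both factors are already reduced mod 69. 25 · 6 = 150. Dividing by 69: 150 = 2·69 + 12. So (25 · 6) mod 69 = 12.

Final answer: 12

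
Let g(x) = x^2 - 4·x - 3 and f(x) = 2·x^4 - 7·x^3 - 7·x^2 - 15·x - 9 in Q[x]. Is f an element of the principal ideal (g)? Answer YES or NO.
YES

In Q[x] the ideal (g) consists of all multiples of g, so f ∈ (g) iff g | f, i.e. iff the remainder of f on division by g is 0. Divide f by g (g is monic, so eliminate the leading term of the running remainder at each step):
  leading term 2·x^4: subtract (2·x^2)·g(x) = 2·x^4 - 8·x^3 - 6·x^2, leaving x^3 - x^2 - 15·x - 9
  leading term x^3: subtract (x)·g(x) = x^3 - 4·x^2 - 3·x, leaving 3·x^2 - 12·x - 9
  leading term 3·x^2: subtract (3)·g(x) = 3·x^2 - 12·x - 9, leaving 0
The remainder is 0, so f(x) = g(x) · h(x) with h(x) = 2·x^2 + x + 3. Hence g | f, i.e. f ∈ (g).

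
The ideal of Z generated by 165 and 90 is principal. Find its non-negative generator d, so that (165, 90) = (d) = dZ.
In the PID Z, (a, b) is generated by gcd(a, b). Compute gcd(165, 90) with the extended Euclidean algorithm, tracking rows (r, s, t) with s·165 + t·90 = r:
  row A: (165, 1, 0)   [1·165 + 0·90 = 165]
  row B: (90, 0, 1)   [0·165 + 1·90 = 90]
  165 = 1·90 + 75   → row C = row A − 1·row B = (75, 1, −1)   [check: 1·165 − 1·90 = 75]
  90 = 1·75 + 15   → row D = row B − 1·row C = (15, −1, 2)   [check: −1·165 + 2·90 = 15]
  75 = 5·15 + 0   → remainder 0, stop. gcd = 15 (last nonzero row D).
So gcd(165, 90) = 15, with Bézout identity −1·165 + 2·90 = 15. Containment (⊇): the Bézout identity exhibits 15 as an element of (165, 90), giving (15) ⊆ (165, 90). Containment (⊆): since 15 | 165 and 15 | 90 (165 = 15·11, 90 = 15·6), every Z-linear combination of 165 and 90 is divisible by 15, so (165, 90) ⊆ (15). Therefore (165, 90) = (15), d = 15.

Final answer: (165, 90) = (15); d = 15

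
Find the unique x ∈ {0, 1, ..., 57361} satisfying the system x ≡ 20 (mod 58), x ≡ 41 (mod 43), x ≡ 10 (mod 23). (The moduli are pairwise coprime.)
x ≡ 25540 (mod 57362); the representative in [0, 57362) is 25540

The moduli 58, 43, 23 are pairwise coprime, so by the CRT there is a unique solution mod 58·43·23 = 57362.
Solve by successive substitution. Start with x ≡ 20 (mod 58).
  Combine with x ≡ 41 (mod 43): write x = 20 + 58·t and require 20 + 58·t ≡ 41 (mod 43), i.e. 58·t ≡ 41 − 20 ≡ 21 (mod 43). Since 58^(−1) ≡ 23 (mod 43) (58 ≡ 15 (mod 43)), t ≡ 23·21 ≡ 10 (mod 43). So x ≡ 20 + 58·10 = 600 (mod 2494).
  Combine with x ≡ 10 (mod 23): write x = 600 + 2494·t and require 600 + 2494·t ≡ 10 (mod 23), i.e. 2494·t ≡ 10 − 600 ≡ 8 (mod 23). Since 2494^(−1) ≡ 7 (mod 23) (2494 ≡ 10 (mod 23)), t ≡ 7·8 ≡ 10 (mod 23). So x ≡ 600 + 2494·10 = 25540 (mod 57362).
Unique solution in [0, 57362): x = 25540.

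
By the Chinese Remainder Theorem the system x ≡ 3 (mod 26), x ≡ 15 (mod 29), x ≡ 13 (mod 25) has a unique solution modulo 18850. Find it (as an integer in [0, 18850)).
The moduli 26, 29, 25 are pairwise coprime, so by the CRT there is a unique solution mod 26·29·25 = 18850.
Solve by successive substitution. Start with x ≡ 3 (mod 26).
  Combine with x ≡ 15 (mod 29): write x = 3 + 26·t and require 3 + 26·t ≡ 15 (mod 29), i.e. 26·t ≡ 15 − 3 ≡ 12 (mod 29). Since 26^(−1) ≡ 19 (mod 29), t ≡ 19·12 ≡ 25 (mod 29). So x ≡ 3 + 26·25 = 653 (mod 754).
  Combine with x ≡ 13 (mod 25): write x = 653 + 754·t and require 653 + 754·t ≡ 13 (mod 25), i.e. 754·t ≡ 13 − 653 ≡ 10 (mod 25). Since 754^(−1) ≡ 19 (mod 25) (754 ≡ 4 (mod 25)), t ≡ 19·10 ≡ 15 (mod 25). So x ≡ 653 + 754·15 = 11963 (mod 18850).
Unique solution in [0, 18850): x = 11963.

Final answer: x ≡ 11963 (mod 18850); the representative in [0, 18850) is 11963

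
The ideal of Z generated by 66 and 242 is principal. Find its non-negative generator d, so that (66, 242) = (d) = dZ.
In the PID Z, (a, b) is generated by gcd(a, b). Compute gcd(242, 66) with the extended Euclidean algorithm, tracking rows (r, s, t) with s·242 + t·66 = r:
  row A: (242, 1, 0)   [1·242 + 0·66 = 242]
  row B: (66, 0, 1)   [0·242 + 1·66 = 66]
  242 = 3·66 + 44   → row C = row A − 3·row B = (44, 1, −3)   [check: 1·242 − 3·66 = 44]
  66 = 1·44 + 22   → row D = row B − 1·row C = (22, −1, 4)   [check: −1·242 + 4·66 = 22]
  44 = 2·22 + 0   → remainder 0, stop. gcd = 22 (last nonzero row D).
So gcd(66, 242) = 22, with Bézout identity −1·242 + 4·66 = 22. Containment (⊇): the Bézout identity exhibits 22 as an element of (66, 242), giving (22) ⊆ (66, 242). Containment (⊆): since 22 | 66 and 22 | 242 (66 = 22·3, 242 = 22·11), every Z-linear combination of 66 and 242 is divisible by 22, so (66, 242) ⊆ (22). Therefore (66, 242) = (22), d = 22.

Final answer: (66, 242) = (22); d = 22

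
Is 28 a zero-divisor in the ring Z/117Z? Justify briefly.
gcd(28, 117) = 1, so 28 is a unit in Z/117Z (it has a multiplicative inverse). A unit cannot be a zero-divisor: if 28·b ≡ 0 then multiplying both sides by 28^(−1) gives b ≡ 0. So 28 is not a zero-divisor.

Final answer: NO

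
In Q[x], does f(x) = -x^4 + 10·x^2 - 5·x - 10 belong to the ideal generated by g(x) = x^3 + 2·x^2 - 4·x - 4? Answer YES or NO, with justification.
In Q[x] the ideal (g) consists of all multiples of g, so f ∈ (g) iff g | f, i.e. iff the remainder of f on division by g is 0. Divide f by g (g is monic, so eliminate the leading term of the running remainder at each step):
  leading term -x^4: subtract (-x)·g(x) = -x^4 - 2·x^3 + 4·x^2 + 4·x, leaving 2·x^3 + 6·x^2 - 9·x - 10
  leading term 2·x^3: subtract (2)·g(x) = 2·x^3 + 4·x^2 - 8·x - 8, leaving 2·x^2 - x - 2
The remainder r(x) = 2·x^2 - x - 2 ≠ 0 (and deg r < deg g), so g ∤ f, i.e. f ∉ (g).

Final answer: NO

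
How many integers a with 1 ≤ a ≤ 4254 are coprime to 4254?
1416

The number of a ∈ {1, ..., 4254} with gcd(a, 4254) = 1 is by definition Euler's totient φ(4254). φ is multiplicative, with φ(p^e) = p^e − p^(e−1). Factorise 4254 = 2 · 3 · 709. Then
  φ(4254) = (2 − 1) · (3 − 1) · (709 − 1) = 1 · 2 · 708 = 1416.
So there are 1416 such integers.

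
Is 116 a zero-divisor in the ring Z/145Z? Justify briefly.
YES

gcd(116, 145) = 29 > 1, so 116 is not a unit in Z/145Z. In Z/nZ every nonzero non-unit is a zero-divisor: explicitly, take b = 145/gcd = 5 ≠ 0 (mod 145); then 116·5 = 580 = 4·145, i.e. 116·5 ≡ 0 (mod 145). So 116 is a zero-divisor.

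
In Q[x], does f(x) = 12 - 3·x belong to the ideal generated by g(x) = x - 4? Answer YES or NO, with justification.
In Q[x] the ideal (g) consists of all multiples of g, so f ∈ (g) iff g | f, i.e. iff the remainder of f on division by g is 0. Divide f by g (g is monic, so eliminate the leading term of the running remainder at each step):
  leading term -3·x: subtract (-3)·g(x) = 12 - 3·x, leaving 0
The remainder is 0, so f(x) = g(x) · h(x) with h(x) = -3. Hence g | f, i.e. f ∈ (g).

Final answer: YES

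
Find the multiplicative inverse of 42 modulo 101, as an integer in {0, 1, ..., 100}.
42^(−1) ≡ 89 (mod 101)

Apply the extended Euclidean algorithm to (101, 42), tracking rows (r, s, t) with s·101 + t·42 = r. Each division r_prev = q·r_cur + r_new produces the new row as (previous row) − q·(current row):
  row A: (101, 1, 0)   [1·101 + 0·42 = 101]
  row B: (42, 0, 1)   [0·101 + 1·42 = 42]
  101 = 2·42 + 17   → row C = row A − 2·row B = (17, 1, −2)   [check: 1·101 − 2·42 = 17]
  42 = 2·17 + 8   → row D = row B − 2·row C = (8, −2, 5)   [check: −2·101 + 5·42 = 8]
  17 = 2·8 + 1   → row E = row C − 2·row D = (1, 5, −12)   [check: 5·101 − 12·42 = 1]
  8 = 8·1 + 0   → remainder 0, stop. gcd = 1 (last nonzero row E).
The gcd is 1, so 42 is invertible mod 101. The last nonzero row gives 5·101 − 12·42 = 1, so t = −12. So 42^(−1) ≡ −12 ≡ 89 (mod 101). Verify: 42 · 89 = 3738 ≡ 1 (mod 101). ✓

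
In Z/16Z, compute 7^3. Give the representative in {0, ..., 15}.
7

Use repeated squaring. Binary(3) = 11. Walk through the bits of the exponent 3 left-to-right: at each bit after the leading one, square the running value, then multiply by 7 if the bit is 1 (always reducing mod 16):
  bit 1 = 1 (leading): start with 7.
  bit 2 = 1: square 7^2 = 49 ≡ 1; bit is 1, so multiply 1·7 = 7 (mod 16).
Final value: 7^3 ≡ 7 (mod 16).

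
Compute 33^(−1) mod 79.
Apply the extended Euclidean algorithm to (79, 33), tracking rows (r, s, t) with s·79 + t·33 = r. Each division r_prev = q·r_cur + r_new produces the new row as (previous row) − q·(current row):
  row A: (79, 1, 0)   [1·79 + 0·33 = 79]
  row B: (33, 0, 1)   [0·79 + 1·33 = 33]
  79 = 2·33 + 13   → row C = row A − 2·row B = (13, 1, −2)   [check: 1·79 − 2·33 = 13]
  33 = 2·13 + 7   → row D = row B − 2·row C = (7, −2, 5)   [check: −2·79 + 5·33 = 7]
  13 = 1·7 + 6   → row E = row C − 1·row D = (6, 3, −7)   [check: 3·79 − 7·33 = 6]
  7 = 1·6 + 1   → row F = row D − 1·row E = (1, −5, 12)   [check: −5·79 + 12·33 = 1]
  6 = 6·1 + 0   → remainder 0, stop. gcd = 1 (last nonzero row F).
The gcd is 1, so 33 is invertible mod 79. The last nonzero row gives −5·79 + 12·33 = 1, so t = 12. So 33^(−1) ≡ 12 (mod 79). Verify: 33 · 12 = 396 ≡ 1 (mod 79). ✓

Final answer: 33^(−1) ≡ 12 (mod 79)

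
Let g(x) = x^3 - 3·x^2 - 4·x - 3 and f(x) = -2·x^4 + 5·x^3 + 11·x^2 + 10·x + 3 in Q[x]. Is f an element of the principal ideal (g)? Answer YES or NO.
YES

In Q[x] the ideal (g) consists of all multiples of g, so f ∈ (g) iff g | f, i.e. iff the remainder of f on division by g is 0. Divide f by g (g is monic, so eliminate the leading term of the running remainder at each step):
  leading term -2·x^4: subtract (-2·x)·g(x) = -2·x^4 + 6·x^3 + 8·x^2 + 6·x, leaving -x^3 + 3·x^2 + 4·x + 3
  leading term -x^3: subtract (-1)·g(x) = -x^3 + 3·x^2 + 4·x + 3, leaving 0
The remainder is 0, so f(x) = g(x) · h(x) with h(x) = -2·x - 1. Hence g | f, i.e. f ∈ (g).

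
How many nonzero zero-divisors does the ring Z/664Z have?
Z/664Z has 335 nonzero zero-divisors

In Z/664Z each nonzero element is either a unit (gcd with 664 is 1) or a zero-divisor (gcd > 1). The number of units is φ(664): factorise 664 = 2^3 · 83, so φ(664) = (2^3 − 2^2) · (83 − 1) = 4 · 82 = 328. The nonzero elements number 664 − 1 = 663. Hence the nonzero zero-divisors number 663 − 328 = 335.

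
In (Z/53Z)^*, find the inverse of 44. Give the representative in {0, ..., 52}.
44^(−1) ≡ 47 (mod 53)

Apply the extended Euclidean algorithm to (53, 44), tracking rows (r, s, t) with s·53 + t·44 = r. Each division r_prev = q·r_cur + r_new produces the new row as (previous row) − q·(current row):
  row A: (53, 1, 0)   [1·53 + 0·44 = 53]
  row B: (44, 0, 1)   [0·53 + 1·44 = 44]
  53 = 1·44 + 9   → row C = row A − 1·row B = (9, 1, −1)   [check: 1·53 − 1·44 = 9]
  44 = 4·9 + 8   → row D = row B − 4·row C = (8, −4, 5)   [check: −4·53 + 5·44 = 8]
  9 = 1·8 + 1   → row E = row C − 1·row D = (1, 5, −6)   [check: 5·53 − 6·44 = 1]
  8 = 8·1 + 0   → remainder 0, stop. gcd = 1 (last nonzero row E).
The gcd is 1, so 44 is invertible mod 53. The last nonzero row gives 5·53 − 6·44 = 1, so t = −6. So 44^(−1) ≡ −6 ≡ 47 (mod 53). Verify: 44 · 47 = 2068 ≡ 1 (mod 53). ✓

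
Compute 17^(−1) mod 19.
17^(−1) ≡ 9 (mod 19)

Apply the extended Euclidean algorithm to (19, 17), tracking rows (r, s, t) with s·19 + t·17 = r. Each division r_prev = q·r_cur + r_new produces the new row as (previous row) − q·(current row):
  row A: (19, 1, 0)   [1·19 + 0·17 = 19]
  row B: (17, 0, 1)   [0·19 + 1·17 = 17]
  19 = 1·17 + 2   → row C = row A − 1·row B = (2, 1, −1)   [check: 1·19 − 1·17 = 2]
  17 = 8·2 + 1   → row D = row B − 8·row C = (1, −8, 9)   [check: −8·19 + 9·17 = 1]
  2 = 2·1 + 0   → remainder 0, stop. gcd = 1 (last nonzero row D).
The gcd is 1, so 17 is invertible mod 19. The last nonzero row gives −8·19 + 9·17 = 1, so t = 9. So 17^(−1) ≡ 9 (mod 19). Verify: 17 · 9 = 153 ≡ 1 (mod 19). ✓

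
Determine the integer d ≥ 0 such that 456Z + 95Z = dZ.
(456, 95) = (19); d = 19

In the PID Z, (a, b) is generated by gcd(a, b). Compute gcd(456, 95) with the extended Euclidean algorithm, tracking rows (r, s, t) with s·456 + t·95 = r:
  row A: (456, 1, 0)   [1·456 + 0·95 = 456]
  row B: (95, 0, 1)   [0·456 + 1·95 = 95]
  456 = 4·95 + 76   → row C = row A − 4·row B = (76, 1, −4)   [check: 1·456 − 4·95 = 76]
  95 = 1·76 + 19   → row D = row B − 1·row C = (19, −1, 5)   [check: −1·456 + 5·95 = 19]
  76 = 4·19 + 0   → remainder 0, stop. gcd = 19 (last nonzero row D).
So gcd(456, 95) = 19, with Bézout identity −1·456 + 5·95 = 19. Containment (⊇): the Bézout identity exhibits 19 as an element of (456, 95), giving (19) ⊆ (456, 95). Containment (⊆): since 19 | 456 and 19 | 95 (456 = 19·24, 95 = 19·5), every Z-linear combination of 456 and 95 is divisible by 19, so (456, 95) ⊆ (19). Therefore (456, 95) = (19), d = 19.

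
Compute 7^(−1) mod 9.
Apply the extended Euclidean algorithm to (9, 7), tracking rows (r, s, t) with s·9 + t·7 = r. Each division r_prev = q·r_cur + r_new produces the new row as (previous row) − q·(current row):
  row A: (9, 1, 0)   [1·9 + 0·7 = 9]
  row B: (7, 0, 1)   [0·9 + 1·7 = 7]
  9 = 1·7 + 2   → row C = row A − 1·row B = (2, 1, −1)   [check: 1·9 − 1·7 = 2]
  7 = 3·2 + 1   → row D = row B − 3·row C = (1, −3, 4)   [check: −3·9 + 4·7 = 1]
  2 = 2·1 + 0   → remainder 0, stop. gcd = 1 (last nonzero row D).
The gcd is 1, so 7 is invertible mod 9. The last nonzero row gives −3·9 + 4·7 = 1, so t = 4. So 7^(−1) ≡ 4 (mod 9). Verify: 7 · 4 = 28 ≡ 1 (mod 9). ✓

Final answer: 7^(−1) ≡ 4 (mod 9)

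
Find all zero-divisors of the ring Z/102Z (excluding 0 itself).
nonzero zero-divisors of Z/102Z = {2, 3, 4, 6, 8, 9, 10, 12, 14, 15, 16, 17, 18, 20, 21, 22, 24, 26, 27, 28, 30, 32, 33, 34, 36, 38, 39, 40, 42, 44, 45, 46, 48, 50, 51, 52, 54, 56, 57, 58, 60, 62, 63, 64, 66, 68, 69, 70, 72, 74, 75, 76, 78, 80, 81, 82, 84, 85, 86, 87, 88, 90, 92, 93, 94, 96, 98, 99, 100}

An element a ∈ Z/102Z (with a ≠ 0) is a zero-divisor iff gcd(a, 102) > 1 (because a is a unit precisely when gcd(a, n) = 1, and in Z/nZ every nonzero, non-unit element is a zero-divisor). Scan a = 1, ..., 101 and keep those with gcd(a, 102) > 1:
  gcd(2, 102) = 2, gcd(3, 102) = 3, gcd(4, 102) = 2, gcd(6, 102) = 6, gcd(8, 102) = 2, gcd(9, 102) = 3, gcd(10, 102) = 2, gcd(12, 102) = 6, gcd(14, 102) = 2, gcd(15, 102) = 3, gcd(16, 102) = 2, gcd(17, 102) = 17, gcd(18, 102) = 6, gcd(20, 102) = 2, gcd(21, 102) = 3, gcd(22, 102) = 2, gcd(24, 102) = 6, gcd(26, 102) = 2, gcd(27, 102) = 3, gcd(28, 102) = 2, gcd(30, 102) = 6, gcd(32, 102) = 2, gcd(33, 102) = 3, gcd(34, 102) = 34, gcd(36, 102) = 6, gcd(38, 102) = 2, gcd(39, 102) = 3, gcd(40, 102) = 2, gcd(42, 102) = 6, gcd(44, 102) = 2, gcd(45, 102) = 3, gcd(46, 102) = 2, gcd(48, 102) = 6, gcd(50, 102) = 2, gcd(51, 102) = 51, gcd(52, 102) = 2, gcd(54, 102) = 6, gcd(56, 102) = 2, gcd(57, 102) = 3, gcd(58, 102) = 2, gcd(60, 102) = 6, gcd(62, 102) = 2, gcd(63, 102) = 3, gcd(64, 102) = 2, gcd(66, 102) = 6, gcd(68, 102) = 34, gcd(69, 102) = 3, gcd(70, 102) = 2, gcd(72, 102) = 6, gcd(74, 102) = 2, gcd(75, 102) = 3, gcd(76, 102) = 2, gcd(78, 102) = 6, gcd(80, 102) = 2, gcd(81, 102) = 3, gcd(82, 102) = 2, gcd(84, 102) = 6, gcd(85, 102) = 17, gcd(86, 102) = 2, gcd(87, 102) = 3, gcd(88, 102) = 2, gcd(90, 102) = 6, gcd(92, 102) = 2, gcd(93, 102) = 3, gcd(94, 102) = 2, gcd(96, 102) = 6, gcd(98, 102) = 2, gcd(99, 102) = 3, gcd(100, 102) = 2.
All other a ∈ {1, ..., 101} have gcd(a, 102) = 1 and are units. So the nonzero zero-divisors are exactly the 69 values of a appearing in this scan.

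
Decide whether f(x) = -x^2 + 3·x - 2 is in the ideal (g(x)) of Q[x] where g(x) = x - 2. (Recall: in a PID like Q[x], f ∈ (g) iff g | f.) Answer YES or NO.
In Q[x] the ideal (g) consists of all multiples of g, so f ∈ (g) iff g | f, i.e. iff the remainder of f on division by g is 0. Divide f by g (g is monic, so eliminate the leading term of the running remainder at each step):
  leading term -x^2: subtract (-x)·g(x) = -x^2 + 2·x, leaving x - 2
  leading term x: subtract (1)·g(x) = x - 2, leaving 0
The remainder is 0, so f(x) = g(x) · h(x) with h(x) = 1 - x. Hence g | f, i.e. f ∈ (g).

Final answer: YES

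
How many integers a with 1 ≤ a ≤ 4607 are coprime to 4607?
The number of a ∈ {1, ..., 4607} with gcd(a, 4607) = 1 is by definition Euler's totient φ(4607). φ is multiplicative, with φ(p^e) = p^e − p^(e−1). Factorise 4607 = 17 · 271. Then
  φ(4607) = (17 − 1) · (271 − 1) = 16 · 270 = 4320.
So there are 4320 such integers.

Final answer: 4320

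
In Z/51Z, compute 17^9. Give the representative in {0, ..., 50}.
Use repeated squaring. Binary(9) = 1001. Walk through the bits of the exponent 9 left-to-right: at each bit after the leading one, square the running value, then multiply by 17 if the bit is 1 (always reducing mod 51):
  bit 1 = 1 (leading): start with 17.
  bit 2 = 0: square 17^2 = 289 ≡ 34 (mod 51).
  bit 3 = 0: square 34^2 = 1156 ≡ 34 (mod 51).
  bit 4 = 1: square 34^2 = 1156 ≡ 34; bit is 1, so multiply 34·17 = 578 ≡ 17 (mod 51).
Final value: 17^9 ≡ 17 (mod 51).

Final answer: 17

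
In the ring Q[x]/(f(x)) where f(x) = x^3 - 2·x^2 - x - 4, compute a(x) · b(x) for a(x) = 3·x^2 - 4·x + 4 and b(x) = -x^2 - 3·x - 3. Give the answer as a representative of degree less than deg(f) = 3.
First multiply in Q[x] without reducing: a · b = -3·x^4 - 5·x^3 - x^2 - 12. Now divide by f(x) = x^3 - 2·x^2 - x - 4, eliminating the leading term at each step:
  leading term -3·x^4: subtract (-3·x)·f(x) = -3·x^4 + 6·x^3 + 3·x^2 + 12·x, leaving -11·x^3 - 4·x^2 - 12·x - 12
  leading term -11·x^3: subtract (-11)·f(x) = -11·x^3 + 22·x^2 + 11·x + 44, leaving -26·x^2 - 23·x - 56
The degree is now < 3, so this is the remainder. Hence a · b ≡ -26·x^2 - 23·x - 56 in Q[x]/(f).

Final answer: a · b ≡ -26·x^2 - 23·x - 56 (mod f(x))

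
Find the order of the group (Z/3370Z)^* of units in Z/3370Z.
|(Z/3370Z)^*| = 1344

(Z/3370Z)^* consists of the classes a with gcd(a, 3370) = 1, so its order is φ(3370). φ is multiplicative, with φ(p^e) = p^e − p^(e−1). Factorise 3370 = 2 · 5 · 337. Then
  φ(3370) = (2 − 1) · (5 − 1) · (337 − 1) = 1 · 4 · 336 = 1344.
Thus |(Z/3370Z)^*| = 1344.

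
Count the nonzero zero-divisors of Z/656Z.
In Z/656Z each nonzero element is either a unit (gcd with 656 is 1) or a zero-divisor (gcd > 1). The number of units is φ(656): factorise 656 = 2^4 · 41, so φ(656) = (2^4 − 2^3) · (41 − 1) = 8 · 40 = 320. The nonzero elements number 656 − 1 = 655. Hence the nonzero zero-divisors number 655 − 320 = 335.

Final answer: Z/656Z has 335 nonzero zero-divisors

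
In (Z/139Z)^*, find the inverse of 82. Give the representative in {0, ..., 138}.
Apply the extended Euclidean algorithm to (139, 82), tracking rows (r, s, t) with s·139 + t·82 = r. Each division r_prev = q·r_cur + r_new produces the new row as (previous row) − q·(current row):
  row A: (139, 1, 0)   [1·139 + 0·82 = 139]
  row B: (82, 0, 1)   [0·139 + 1·82 = 82]
  139 = 1·82 + 57   → row C = row A − 1·row B = (57, 1, −1)   [check: 1·139 − 1·82 = 57]
  82 = 1·57 + 25   → row D = row B − 1·row C = (25, −1, 2)   [check: −1·139 + 2·82 = 25]
  57 = 2·25 + 7   → row E = row C − 2·row D = (7, 3, −5)   [check: 3·139 − 5·82 = 7]
  25 = 3·7 + 4   → row F = row D − 3·row E = (4, −10, 17)   [check: −10·139 + 17·82 = 4]
  7 = 1·4 + 3   → row G = row E − 1·row F = (3, 13, −22)   [check: 13·139 − 22·82 = 3]
  4 = 1·3 + 1   → row H = row F − 1·row G = (1, −23, 39)   [check: −23·139 + 39·82 = 1]
  3 = 3·1 + 0   → remainder 0, stop. gcd = 1 (last nonzero row H).
The gcd is 1, so 82 is invertible mod 139. The last nonzero row gives −23·139 + 39·82 = 1, so t = 39. So 82^(−1) ≡ 39 (mod 139). Verify: 82 · 39 = 3198 ≡ 1 (mod 139). ✓

Final answer: 82^(−1) ≡ 39 (mod 139)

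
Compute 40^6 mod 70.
50

Use repeated squaring. Binary(6) = 110. Walk through the bits of the exponent 6 left-to-right: at each bit after the leading one, square the running value, then multiply by 40 if the bit is 1 (always reducing mod 70):
  bit 1 = 1 (leading): start with 40.
  bit 2 = 1: square 40^2 = 1600 ≡ 60; bit is 1, so multiply 60·40 = 2400 ≡ 20 (mod 70).
  bit 3 = 0: square 20^2 = 400 ≡ 50 (mod 70).
Final value: 40^6 ≡ 50 (mod 70).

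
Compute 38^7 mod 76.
Use repeated squaring. Binary(7) = 111. Walk through the bits of the exponent 7 left-to-right: at each bit after the leading one, square the running value, then multiply by 38 if the bit is 1 (always reducing mod 76):
  bit 1 = 1 (leading): start with 38.
  bit 2 = 1: square 38^2 = 1444 ≡ 0; bit is 1, so multiply 0·38 = 0 (mod 76).
  bit 3 = 1: square 0^2 = 0; bit is 1, so multiply 0·38 = 0 (mod 76).
Final value: 38^7 ≡ 0 (mod 76).

Final answer: 0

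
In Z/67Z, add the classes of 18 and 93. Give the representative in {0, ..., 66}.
Reduce the summands first: 93 ≡ 26 (mod 67), so 18 + 93 ≡ 18 + 26 (mod 67). 18 + 26 = 44; 44 = 0·67 + 44, so (18 + 93) mod 67 = 44.

Final answer: 44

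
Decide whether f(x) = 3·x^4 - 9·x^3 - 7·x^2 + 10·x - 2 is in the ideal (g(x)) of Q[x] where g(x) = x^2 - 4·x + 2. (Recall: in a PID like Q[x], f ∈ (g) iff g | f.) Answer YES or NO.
YES

In Q[x] the ideal (g) consists of all multiples of g, so f ∈ (g) iff g | f, i.e. iff the remainder of f on division by g is 0. Divide f by g (g is monic, so eliminate the leading term of the running remainder at each step):
  leading term 3·x^4: subtract (3·x^2)·g(x) = 3·x^4 - 12·x^3 + 6·x^2, leaving 3·x^3 - 13·x^2 + 10·x - 2
  leading term 3·x^3: subtract (3·x)·g(x) = 3·x^3 - 12·x^2 + 6·x, leaving -x^2 + 4·x - 2
  leading term -x^2: subtract (-1)·g(x) = -x^2 + 4·x - 2, leaving 0
The remainder is 0, so f(x) = g(x) · h(x) with h(x) = 3·x^2 + 3·x - 1. Hence g | f, i.e. f ∈ (g).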